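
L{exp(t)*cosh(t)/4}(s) (s - 1)/(4*s*(s - 2))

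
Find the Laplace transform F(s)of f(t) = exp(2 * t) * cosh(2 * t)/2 (s - 2)/(2 * s * (s - 4))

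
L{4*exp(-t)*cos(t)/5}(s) 4*(s + 1)/(5*((s + 1)^2 + 1))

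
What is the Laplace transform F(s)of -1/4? -1/(4*s)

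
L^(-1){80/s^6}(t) 2 * t^5/3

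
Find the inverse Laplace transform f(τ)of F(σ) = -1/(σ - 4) -exp(4*τ)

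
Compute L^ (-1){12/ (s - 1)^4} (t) 2 * t^3 * exp (t)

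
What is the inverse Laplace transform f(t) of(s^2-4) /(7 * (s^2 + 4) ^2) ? t * cos(2 * t) /7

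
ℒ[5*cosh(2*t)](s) 5*s/(s^2 - 4) 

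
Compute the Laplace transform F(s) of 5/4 5/(4*s) 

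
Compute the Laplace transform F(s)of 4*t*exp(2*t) 4/(s - 2)^2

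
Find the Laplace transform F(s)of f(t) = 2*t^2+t 4/s^3+s^(-2)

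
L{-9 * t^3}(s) -54/s^4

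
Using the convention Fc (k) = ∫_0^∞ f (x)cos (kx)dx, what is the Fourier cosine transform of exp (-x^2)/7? sqrt (pi)*exp (-k^2/4)/14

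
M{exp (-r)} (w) gamma (w)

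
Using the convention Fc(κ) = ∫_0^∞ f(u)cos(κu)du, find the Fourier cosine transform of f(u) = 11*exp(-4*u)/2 22/(κ^2 + 16)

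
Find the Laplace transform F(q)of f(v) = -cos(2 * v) -q/(q^2 + 4)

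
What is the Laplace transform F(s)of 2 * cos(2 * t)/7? 2 * s/(7 * (s^2+4))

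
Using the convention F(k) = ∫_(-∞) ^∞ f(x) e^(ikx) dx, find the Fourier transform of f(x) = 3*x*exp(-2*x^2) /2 3*sqrt(2)*I*sqrt(pi)*k*exp(-k^2/8) /16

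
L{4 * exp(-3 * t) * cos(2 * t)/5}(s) 4 * (s + 3)/(5 * ((s + 3)^2 + 4))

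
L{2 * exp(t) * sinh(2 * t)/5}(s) 4/(5 * ((s - 1)^2-4))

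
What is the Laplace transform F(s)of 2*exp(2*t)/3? 2/(3*(s - 2))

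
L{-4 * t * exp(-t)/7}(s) -4/(7 * (s + 1)^2)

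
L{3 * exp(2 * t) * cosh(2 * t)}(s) 3 * (s - 2)/(s * (s - 4))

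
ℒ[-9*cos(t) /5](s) -9*s/(5*s^2 + 5) 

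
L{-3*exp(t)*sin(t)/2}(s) -3/(2*(s - 1)^2 + 2)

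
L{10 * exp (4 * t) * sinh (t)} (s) 10/ ( (s - 4)^2 - 1)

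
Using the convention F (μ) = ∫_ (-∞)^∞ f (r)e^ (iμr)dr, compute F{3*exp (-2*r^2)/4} 3*sqrt (2)*sqrt (pi)*exp (-μ^2/8)/8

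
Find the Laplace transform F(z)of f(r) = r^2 2/z^3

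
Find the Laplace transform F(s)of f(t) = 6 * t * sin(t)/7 12 * s/(7 * (s^2 + 1)^2)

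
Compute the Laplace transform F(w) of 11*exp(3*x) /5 11/(5*(w - 3) ) 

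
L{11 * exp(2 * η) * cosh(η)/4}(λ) 11 * (λ - 2)/(4 * ((λ - 2)^2 - 1))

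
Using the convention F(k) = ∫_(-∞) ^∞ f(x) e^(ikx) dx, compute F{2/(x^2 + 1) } 2 * pi * exp(-Abs(k) ) 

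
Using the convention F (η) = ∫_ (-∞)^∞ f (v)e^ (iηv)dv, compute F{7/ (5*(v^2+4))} 7*pi*exp (-2*Abs (η))/10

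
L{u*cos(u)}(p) (p^2 - 1)/(p^2 + 1)^2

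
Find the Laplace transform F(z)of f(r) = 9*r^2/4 9/(2*z^3)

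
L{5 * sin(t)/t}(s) 5 * atan(1/s)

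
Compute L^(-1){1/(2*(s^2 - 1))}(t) sinh(t)/2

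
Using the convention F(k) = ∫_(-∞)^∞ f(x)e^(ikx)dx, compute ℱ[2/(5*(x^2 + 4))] pi*exp(-2*Abs(k))/5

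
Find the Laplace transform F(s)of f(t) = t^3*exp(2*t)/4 3/(2*(s - 2)^4)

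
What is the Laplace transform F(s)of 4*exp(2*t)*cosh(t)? 4*(s - 2)/((s - 2)^2 - 1)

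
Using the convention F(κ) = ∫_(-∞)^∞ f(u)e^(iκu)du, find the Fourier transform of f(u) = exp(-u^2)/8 sqrt(pi)*exp(-κ^2/4)/8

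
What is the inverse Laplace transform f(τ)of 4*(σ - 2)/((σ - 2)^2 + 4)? 4*exp(2*τ)*cos(2*τ)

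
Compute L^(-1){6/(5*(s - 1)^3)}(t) 3*t^2*exp(t)/5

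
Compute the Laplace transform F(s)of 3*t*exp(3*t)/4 3/(4*(s - 3)^2)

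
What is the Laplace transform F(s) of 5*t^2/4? 5/(2*s^3) 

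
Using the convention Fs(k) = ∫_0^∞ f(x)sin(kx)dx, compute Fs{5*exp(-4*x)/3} 5*k/(3*(k^2 + 16))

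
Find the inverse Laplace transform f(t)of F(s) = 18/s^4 3 * t^3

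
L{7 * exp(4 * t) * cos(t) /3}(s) 7 * (s - 4) /(3 * ((s - 4) ^2+1) ) 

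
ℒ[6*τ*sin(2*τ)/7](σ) 24*σ/(7*(σ^2 + 4)^2)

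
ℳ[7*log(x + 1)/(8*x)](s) -7*pi*csc(pi*s)/(8*s - 8)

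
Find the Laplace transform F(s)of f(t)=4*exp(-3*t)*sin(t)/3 4/(3*((s + 3)^2 + 1))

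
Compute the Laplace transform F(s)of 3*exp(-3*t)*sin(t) 3/((s + 3)^2 + 1)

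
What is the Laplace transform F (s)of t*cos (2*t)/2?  (s^2 - 4)/ (2*(s^2 + 4)^2)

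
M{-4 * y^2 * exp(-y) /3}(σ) -4 * gamma(σ+2) /3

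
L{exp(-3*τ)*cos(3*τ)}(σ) (σ + 3)/((σ + 3)^2 + 9)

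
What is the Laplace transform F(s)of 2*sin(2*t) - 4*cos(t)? 4/(s^2+4) - 4*s/(s^2+1)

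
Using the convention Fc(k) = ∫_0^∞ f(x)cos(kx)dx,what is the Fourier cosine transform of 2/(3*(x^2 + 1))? pi*exp(-k)/3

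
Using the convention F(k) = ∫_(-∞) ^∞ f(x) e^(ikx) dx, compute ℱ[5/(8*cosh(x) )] 5*pi/(8*cosh(pi*k/2) ) 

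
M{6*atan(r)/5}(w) -3*pi*sec(pi*w/2)/(5*w)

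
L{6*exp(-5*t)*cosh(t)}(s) 6*(s + 5)/((s + 5)^2-1)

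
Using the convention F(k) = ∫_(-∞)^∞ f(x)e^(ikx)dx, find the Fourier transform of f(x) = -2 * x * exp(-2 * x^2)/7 -sqrt(2) * I * sqrt(pi) * k * exp(-k^2/8)/28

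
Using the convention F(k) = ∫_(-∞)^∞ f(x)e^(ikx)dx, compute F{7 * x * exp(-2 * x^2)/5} 7 * sqrt(2) * I * sqrt(pi) * k * exp(-k^2/8)/40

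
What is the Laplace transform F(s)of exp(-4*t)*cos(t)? (s + 4)/((s + 4)^2 + 1)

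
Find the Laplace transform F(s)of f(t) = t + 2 2/s + s^(-2)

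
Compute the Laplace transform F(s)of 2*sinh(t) 2/(s^2-1)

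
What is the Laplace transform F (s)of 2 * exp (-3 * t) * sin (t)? 2/ ( (s + 3)^2 + 1)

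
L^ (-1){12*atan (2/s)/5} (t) 12*sin (2*t)/ (5*t)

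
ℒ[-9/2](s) -9/(2*s)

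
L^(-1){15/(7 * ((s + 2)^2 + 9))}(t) 5 * exp(-2 * t) * sin(3 * t)/7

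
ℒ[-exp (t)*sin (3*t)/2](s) -3/ (2*(s - 1)^2 + 18)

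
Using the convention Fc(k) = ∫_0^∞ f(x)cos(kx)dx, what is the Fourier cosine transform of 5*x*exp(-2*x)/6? 5*(4 - k^2)/(6*(k^2 + 4)^2)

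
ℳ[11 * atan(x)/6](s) -11 * pi * sec(pi * s/2)/(12 * s)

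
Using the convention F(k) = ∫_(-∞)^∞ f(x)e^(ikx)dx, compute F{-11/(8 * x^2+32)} -11 * pi * exp(-2 * Abs(k))/16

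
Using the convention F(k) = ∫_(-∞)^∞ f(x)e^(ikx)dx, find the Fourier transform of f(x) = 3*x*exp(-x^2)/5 3*I*sqrt(pi)*k*exp(-k^2/4)/10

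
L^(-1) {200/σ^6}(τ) 5 * τ^5/3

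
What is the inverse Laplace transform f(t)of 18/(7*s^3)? 9*t^2/7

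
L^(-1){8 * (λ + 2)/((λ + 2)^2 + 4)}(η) 8 * exp(-2 * η) * cos(2 * η)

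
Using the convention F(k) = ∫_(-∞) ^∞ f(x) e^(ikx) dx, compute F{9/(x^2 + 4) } 9*pi*exp(-2*Abs(k) ) /2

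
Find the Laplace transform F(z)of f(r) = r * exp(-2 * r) (z + 2)^(-2)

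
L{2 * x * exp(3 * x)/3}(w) 2/(3 * (w - 3)^2)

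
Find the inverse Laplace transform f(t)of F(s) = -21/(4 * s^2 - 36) -7 * sinh(3 * t)/4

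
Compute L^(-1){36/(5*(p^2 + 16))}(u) 9*sin(4*u)/5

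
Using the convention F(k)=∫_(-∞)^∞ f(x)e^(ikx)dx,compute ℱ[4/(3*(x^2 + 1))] 4*pi*exp(-Abs(k))/3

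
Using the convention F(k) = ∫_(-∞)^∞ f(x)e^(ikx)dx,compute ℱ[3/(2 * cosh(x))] 3 * pi/(2 * cosh(pi * k/2))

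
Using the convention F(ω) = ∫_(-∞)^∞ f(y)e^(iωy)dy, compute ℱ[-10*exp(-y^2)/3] -10*sqrt(pi)*exp(-ω^2/4)/3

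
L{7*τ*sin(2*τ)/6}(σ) 14*σ/(3*(σ^2 + 4)^2)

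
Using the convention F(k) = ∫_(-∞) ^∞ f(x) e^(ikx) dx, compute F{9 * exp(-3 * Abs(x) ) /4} 27/(2 * (k^2 + 9) ) 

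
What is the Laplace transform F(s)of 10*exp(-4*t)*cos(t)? 10*(s + 4)/((s + 4)^2 + 1)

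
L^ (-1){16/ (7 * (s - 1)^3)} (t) 8 * t^2 * exp (t)/7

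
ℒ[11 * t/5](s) 11/(5 * s^2) 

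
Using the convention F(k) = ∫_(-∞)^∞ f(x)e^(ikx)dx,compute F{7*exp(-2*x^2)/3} 7*sqrt(2)*sqrt(pi)*exp(-k^2/8)/6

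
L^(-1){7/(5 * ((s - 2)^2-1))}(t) 7 * exp(2 * t) * sinh(t)/5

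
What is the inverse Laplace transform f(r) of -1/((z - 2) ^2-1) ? -exp(2 * r) * sinh(r) 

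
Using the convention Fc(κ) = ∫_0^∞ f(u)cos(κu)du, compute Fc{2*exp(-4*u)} 8/(κ^2 + 16)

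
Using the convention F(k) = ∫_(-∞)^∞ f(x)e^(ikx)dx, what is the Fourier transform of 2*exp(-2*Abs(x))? 8/(k^2 + 4)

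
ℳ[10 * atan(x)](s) -5 * pi * sec(pi * s/2)/s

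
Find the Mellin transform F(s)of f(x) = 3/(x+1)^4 gamma(s) * gamma(4 - s)/2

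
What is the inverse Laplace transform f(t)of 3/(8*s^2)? 3*t/8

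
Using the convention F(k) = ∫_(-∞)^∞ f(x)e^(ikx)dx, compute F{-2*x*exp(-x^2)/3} -I*sqrt(pi)*k*exp(-k^2/4)/3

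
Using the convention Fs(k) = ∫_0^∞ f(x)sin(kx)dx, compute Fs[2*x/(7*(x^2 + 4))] pi*exp(-2*k)/7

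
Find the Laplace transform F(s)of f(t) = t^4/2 12/s^5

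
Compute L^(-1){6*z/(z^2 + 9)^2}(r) r*sin(3*r)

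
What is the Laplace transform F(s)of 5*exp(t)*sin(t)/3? 5/(3*((s - 1)^2 + 1))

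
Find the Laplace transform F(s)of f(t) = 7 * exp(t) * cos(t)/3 7 * (s - 1)/(3 * ((s - 1)^2 + 1))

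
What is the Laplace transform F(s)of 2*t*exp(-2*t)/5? 2/(5*(s + 2)^2)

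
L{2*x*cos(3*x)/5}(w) 2*(w^2 - 9)/(5*(w^2+9)^2)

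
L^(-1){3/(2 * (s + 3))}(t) 3 * exp(-3 * t)/2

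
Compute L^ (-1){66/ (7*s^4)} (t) 11*t^3/7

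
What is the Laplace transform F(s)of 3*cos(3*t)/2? 3*s/(2*(s^2 + 9))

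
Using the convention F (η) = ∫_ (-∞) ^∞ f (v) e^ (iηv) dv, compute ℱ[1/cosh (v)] pi/cosh (pi*η/2) 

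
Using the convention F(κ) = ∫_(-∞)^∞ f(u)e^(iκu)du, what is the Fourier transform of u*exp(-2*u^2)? sqrt(2)*I*sqrt(pi)*κ*exp(-κ^2/8)/8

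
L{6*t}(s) 6/s^2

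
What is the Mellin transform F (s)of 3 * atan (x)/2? -3 * pi * sec (pi * s/2)/ (4 * s)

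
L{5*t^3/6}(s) 5/s^4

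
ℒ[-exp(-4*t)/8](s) -1/(8*s + 32)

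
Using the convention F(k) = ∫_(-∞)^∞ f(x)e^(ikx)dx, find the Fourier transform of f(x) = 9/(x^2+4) 9*pi*exp(-2*Abs(k))/2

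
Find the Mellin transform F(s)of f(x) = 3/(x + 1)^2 -3*pi*(s - 1)/sin(pi*s)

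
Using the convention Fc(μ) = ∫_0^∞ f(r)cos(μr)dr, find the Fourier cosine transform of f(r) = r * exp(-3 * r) (9 - μ^2)/(μ^2 + 9)^2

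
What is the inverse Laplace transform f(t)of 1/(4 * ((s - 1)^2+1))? exp(t) * sin(t)/4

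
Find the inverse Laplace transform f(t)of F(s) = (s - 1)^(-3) t^2*exp(t)/2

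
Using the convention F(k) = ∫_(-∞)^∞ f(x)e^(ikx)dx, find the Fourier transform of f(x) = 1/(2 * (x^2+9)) pi * exp(-3 * Abs(k))/6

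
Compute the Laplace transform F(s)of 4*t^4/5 96/(5*s^5)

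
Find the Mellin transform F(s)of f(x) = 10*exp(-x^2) 5*gamma(s/2)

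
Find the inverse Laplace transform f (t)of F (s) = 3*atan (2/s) 3*sin (2*t)/t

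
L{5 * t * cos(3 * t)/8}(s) 5 * (s^2 - 9)/(8 * (s^2 + 9)^2)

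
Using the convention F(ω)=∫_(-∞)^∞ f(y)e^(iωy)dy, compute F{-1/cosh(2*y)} -pi/(2*cosh(pi*ω/4))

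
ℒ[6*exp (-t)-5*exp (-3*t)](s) 6/ (s + 1)-5/ (s + 3) 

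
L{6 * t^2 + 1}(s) 12/s^3 + 1/s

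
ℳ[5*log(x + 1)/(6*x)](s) -5*pi*csc(pi*s)/(6*s - 6)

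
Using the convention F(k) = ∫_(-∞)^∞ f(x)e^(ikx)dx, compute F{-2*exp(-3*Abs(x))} -12/(k^2+9)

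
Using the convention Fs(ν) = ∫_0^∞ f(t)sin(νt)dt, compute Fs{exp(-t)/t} atan(ν)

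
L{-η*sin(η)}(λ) -2*λ/(λ^2 + 1)^2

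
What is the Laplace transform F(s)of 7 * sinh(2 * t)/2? 7/(s^2 - 4)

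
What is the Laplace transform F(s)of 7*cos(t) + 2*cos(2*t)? 7*s/(s^2 + 1) + 2*s/(s^2 + 4)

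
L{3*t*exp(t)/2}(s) 3/(2*(s - 1)^2)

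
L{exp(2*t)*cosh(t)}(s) (s - 2)/((s - 2)^2 - 1)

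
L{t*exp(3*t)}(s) (s - 3)^(-2)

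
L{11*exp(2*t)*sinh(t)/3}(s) 11/(3*((s - 2)^2 - 1))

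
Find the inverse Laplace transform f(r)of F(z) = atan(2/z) sin(2*r)/r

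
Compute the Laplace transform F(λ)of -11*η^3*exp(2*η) -66/(λ - 2)^4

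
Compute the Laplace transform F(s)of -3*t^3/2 -9/s^4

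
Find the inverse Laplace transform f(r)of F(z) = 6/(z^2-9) 2 * sinh(3 * r)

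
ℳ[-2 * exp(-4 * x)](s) -2^(1 - 2 * s) * gamma(s)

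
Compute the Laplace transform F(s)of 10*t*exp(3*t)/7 10/(7*(s - 3)^2)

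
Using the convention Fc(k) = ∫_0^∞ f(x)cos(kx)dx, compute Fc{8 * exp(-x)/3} 8/(3 * (k^2 + 1))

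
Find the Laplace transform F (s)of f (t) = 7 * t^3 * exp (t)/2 21/ (s - 1)^4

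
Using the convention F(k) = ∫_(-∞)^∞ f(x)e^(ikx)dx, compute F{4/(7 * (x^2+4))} 2 * pi * exp(-2 * Abs(k))/7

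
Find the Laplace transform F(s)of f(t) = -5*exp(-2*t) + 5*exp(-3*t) 5/(s + 3)-5/(s + 2)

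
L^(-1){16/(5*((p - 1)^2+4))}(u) 8*exp(u)*sin(2*u)/5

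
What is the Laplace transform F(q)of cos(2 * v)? q/(q^2 + 4)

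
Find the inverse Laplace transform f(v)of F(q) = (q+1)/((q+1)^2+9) exp(-v) * cos(3 * v)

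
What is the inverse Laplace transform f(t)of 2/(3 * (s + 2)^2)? 2 * t * exp(-2 * t)/3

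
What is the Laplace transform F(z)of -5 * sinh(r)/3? -5/(3 * z^2 - 3)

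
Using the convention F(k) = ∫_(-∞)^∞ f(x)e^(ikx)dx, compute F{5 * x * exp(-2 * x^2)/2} 5 * sqrt(2) * I * sqrt(pi) * k * exp(-k^2/8)/16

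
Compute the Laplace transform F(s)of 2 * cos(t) 2 * s/(s^2 + 1)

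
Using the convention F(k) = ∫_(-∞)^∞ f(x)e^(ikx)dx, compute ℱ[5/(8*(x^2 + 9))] 5*pi*exp(-3*Abs(k))/24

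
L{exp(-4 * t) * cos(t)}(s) (s + 4)/((s + 4)^2 + 1)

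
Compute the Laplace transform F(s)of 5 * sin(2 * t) 10/(s^2+4)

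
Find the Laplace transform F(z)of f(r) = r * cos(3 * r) (z^2 - 9)/(z^2 + 9)^2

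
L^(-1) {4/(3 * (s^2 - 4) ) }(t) 2 * sinh(2 * t) /3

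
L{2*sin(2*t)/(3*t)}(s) 2*atan(2/s)/3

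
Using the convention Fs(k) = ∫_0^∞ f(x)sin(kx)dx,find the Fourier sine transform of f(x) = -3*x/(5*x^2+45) -3*pi*exp(-3*k)/10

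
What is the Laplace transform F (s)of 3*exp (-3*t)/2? 3/ (2*(s+3))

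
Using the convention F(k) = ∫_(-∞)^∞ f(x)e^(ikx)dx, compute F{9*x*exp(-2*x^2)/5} 9*sqrt(2)*I*sqrt(pi)*k*exp(-k^2/8)/40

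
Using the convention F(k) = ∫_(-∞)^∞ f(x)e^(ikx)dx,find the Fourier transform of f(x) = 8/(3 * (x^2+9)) 8 * pi * exp(-3 * Abs(k))/9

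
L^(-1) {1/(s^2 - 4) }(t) sinh(2*t) /2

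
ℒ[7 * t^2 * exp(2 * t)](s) 14/(s - 2)^3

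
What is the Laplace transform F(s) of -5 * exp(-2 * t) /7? -5/(7 * s + 14) 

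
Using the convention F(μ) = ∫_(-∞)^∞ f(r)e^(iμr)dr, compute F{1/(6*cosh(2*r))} pi/(12*cosh(pi*μ/4))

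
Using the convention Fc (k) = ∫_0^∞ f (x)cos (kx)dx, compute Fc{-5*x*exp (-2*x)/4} 5*(k^2 - 4)/ (4*(k^2 + 4)^2)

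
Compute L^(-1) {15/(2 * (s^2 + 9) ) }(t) 5 * sin(3 * t) /2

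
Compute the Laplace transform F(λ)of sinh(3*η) 3/(λ^2-9)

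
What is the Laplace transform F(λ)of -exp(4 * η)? -1/(λ - 4)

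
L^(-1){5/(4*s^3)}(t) 5*t^2/8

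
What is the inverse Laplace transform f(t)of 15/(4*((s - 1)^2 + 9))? 5*exp(t)*sin(3*t)/4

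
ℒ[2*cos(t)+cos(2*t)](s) 2*s/(s^2+1)+s/(s^2+4)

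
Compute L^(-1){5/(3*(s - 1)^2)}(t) 5*t*exp(t)/3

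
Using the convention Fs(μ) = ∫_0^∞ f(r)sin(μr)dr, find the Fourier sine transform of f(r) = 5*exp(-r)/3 5*μ/(3*(μ^2 + 1))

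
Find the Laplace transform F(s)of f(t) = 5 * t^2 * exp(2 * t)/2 5/(s - 2)^3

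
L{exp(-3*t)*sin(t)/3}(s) 1/(3*((s + 3)^2 + 1))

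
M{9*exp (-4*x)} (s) 9*gamma (s)/4^s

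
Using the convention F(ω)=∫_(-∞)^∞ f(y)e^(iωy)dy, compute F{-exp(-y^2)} -sqrt(pi)*exp(-ω^2/4)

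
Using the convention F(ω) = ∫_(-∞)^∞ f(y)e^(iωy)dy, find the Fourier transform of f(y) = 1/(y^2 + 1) pi * exp(-Abs(ω))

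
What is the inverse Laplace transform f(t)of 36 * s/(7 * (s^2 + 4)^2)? 9 * t * sin(2 * t)/7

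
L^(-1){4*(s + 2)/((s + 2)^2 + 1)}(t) 4*exp(-2*t)*cos(t)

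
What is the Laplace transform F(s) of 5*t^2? 10/s^3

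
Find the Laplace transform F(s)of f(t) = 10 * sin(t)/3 10/(3 * (s^2 + 1))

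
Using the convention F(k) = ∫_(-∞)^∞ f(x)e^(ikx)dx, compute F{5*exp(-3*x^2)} 5*sqrt(3)*sqrt(pi)*exp(-k^2/12)/3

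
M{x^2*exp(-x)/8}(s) gamma(s + 2)/8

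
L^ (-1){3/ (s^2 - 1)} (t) 3 * sinh (t)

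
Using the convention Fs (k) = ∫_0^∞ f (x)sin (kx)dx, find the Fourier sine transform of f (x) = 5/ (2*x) 5*pi/4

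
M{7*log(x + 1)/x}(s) -7*pi*csc(pi*s)/(s - 1)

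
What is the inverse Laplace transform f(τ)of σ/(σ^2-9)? cosh(3*τ)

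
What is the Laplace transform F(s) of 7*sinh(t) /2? 7/(2*(s^2 - 1) ) 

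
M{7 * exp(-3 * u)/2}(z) 7 * gamma(z)/(2 * 3^z)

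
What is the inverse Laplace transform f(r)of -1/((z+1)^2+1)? -exp(-r)*sin(r)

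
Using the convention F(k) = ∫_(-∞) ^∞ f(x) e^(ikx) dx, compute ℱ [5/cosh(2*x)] 5*pi/(2*cosh(pi*k/4) ) 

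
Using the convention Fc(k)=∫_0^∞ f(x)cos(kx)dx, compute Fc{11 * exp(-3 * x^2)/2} 11 * sqrt(3) * sqrt(pi) * exp(-k^2/12)/12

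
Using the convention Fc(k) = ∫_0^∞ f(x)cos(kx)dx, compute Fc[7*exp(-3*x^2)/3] 7*sqrt(3)*sqrt(pi)*exp(-k^2/12)/18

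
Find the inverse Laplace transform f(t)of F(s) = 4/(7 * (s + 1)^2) 4 * t * exp(-t)/7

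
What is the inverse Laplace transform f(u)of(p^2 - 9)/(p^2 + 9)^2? u*cos(3*u)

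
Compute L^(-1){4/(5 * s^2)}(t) 4 * t/5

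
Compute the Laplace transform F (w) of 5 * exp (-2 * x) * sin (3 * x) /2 15/ (2 * ( (w + 2) ^2 + 9) ) 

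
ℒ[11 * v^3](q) 66/q^4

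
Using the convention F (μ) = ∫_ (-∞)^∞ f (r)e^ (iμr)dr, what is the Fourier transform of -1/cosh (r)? -pi/cosh (pi*μ/2)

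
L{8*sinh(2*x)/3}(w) 16/(3*(w^2 - 4))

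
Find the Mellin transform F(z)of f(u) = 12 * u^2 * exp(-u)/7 12 * gamma(z + 2)/7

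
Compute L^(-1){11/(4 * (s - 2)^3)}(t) 11 * t^2 * exp(2 * t)/8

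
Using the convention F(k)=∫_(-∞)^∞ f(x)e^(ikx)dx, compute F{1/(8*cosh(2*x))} pi/(16*cosh(pi*k/4))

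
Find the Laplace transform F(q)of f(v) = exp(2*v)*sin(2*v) 2/((q - 2)^2+4)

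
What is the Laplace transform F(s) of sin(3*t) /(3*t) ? atan(3/s) /3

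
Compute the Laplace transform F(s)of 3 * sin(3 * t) 9/(s^2+9)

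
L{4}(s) 4/s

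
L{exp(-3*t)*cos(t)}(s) (s+3)/((s+3)^2+1)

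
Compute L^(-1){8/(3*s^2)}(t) 8*t/3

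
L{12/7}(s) 12/(7*s)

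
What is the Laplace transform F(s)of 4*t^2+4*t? 4/s^2+8/s^3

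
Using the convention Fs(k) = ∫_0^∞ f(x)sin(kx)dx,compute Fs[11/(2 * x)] 11 * pi/4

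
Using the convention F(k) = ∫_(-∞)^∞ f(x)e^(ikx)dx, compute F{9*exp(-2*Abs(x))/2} 18/(k^2 + 4)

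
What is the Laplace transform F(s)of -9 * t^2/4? -9/(2 * s^3)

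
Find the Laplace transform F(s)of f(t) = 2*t 2/s^2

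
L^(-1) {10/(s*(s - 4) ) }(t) 5*exp(2*t)*sinh(2*t) 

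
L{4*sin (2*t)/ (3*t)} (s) 4*atan (2/s)/3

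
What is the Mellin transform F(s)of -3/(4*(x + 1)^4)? pi*(s - 3)*(s - 2)*(s - 1)/(8*sin(pi*s))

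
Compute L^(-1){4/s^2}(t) 4*t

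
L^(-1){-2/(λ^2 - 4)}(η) -sinh(2 * η)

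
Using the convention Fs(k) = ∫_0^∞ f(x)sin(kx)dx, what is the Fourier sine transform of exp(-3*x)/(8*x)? atan(k/3)/8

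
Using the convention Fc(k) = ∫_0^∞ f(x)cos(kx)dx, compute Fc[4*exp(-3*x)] 12/(k^2 + 9)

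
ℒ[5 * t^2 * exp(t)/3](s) 10/(3 * (s - 1)^3)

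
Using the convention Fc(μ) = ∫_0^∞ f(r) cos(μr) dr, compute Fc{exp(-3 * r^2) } sqrt(3) * sqrt(pi) * exp(-μ^2/12) /6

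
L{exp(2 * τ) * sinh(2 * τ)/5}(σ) 2/(5 * σ * (σ - 4))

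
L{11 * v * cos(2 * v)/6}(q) 11 * (q^2 - 4)/(6 * (q^2 + 4)^2)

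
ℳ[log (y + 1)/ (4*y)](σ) -pi*csc (pi*σ)/ (4*σ - 4)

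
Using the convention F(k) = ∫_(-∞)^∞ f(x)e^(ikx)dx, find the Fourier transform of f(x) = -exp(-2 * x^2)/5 -sqrt(2) * sqrt(pi) * exp(-k^2/8)/10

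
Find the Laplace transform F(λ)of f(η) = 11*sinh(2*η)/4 11/(2*(λ^2 - 4))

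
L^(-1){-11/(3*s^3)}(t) -11*t^2/6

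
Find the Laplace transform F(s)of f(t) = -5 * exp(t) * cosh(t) 5 * (1 - s)/(s * (s - 2))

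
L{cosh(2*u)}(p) p/(p^2 - 4)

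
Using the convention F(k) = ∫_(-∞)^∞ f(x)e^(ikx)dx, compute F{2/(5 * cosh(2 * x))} pi/(5 * cosh(pi * k/4))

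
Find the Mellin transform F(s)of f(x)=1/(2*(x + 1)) pi*csc(pi*s)/2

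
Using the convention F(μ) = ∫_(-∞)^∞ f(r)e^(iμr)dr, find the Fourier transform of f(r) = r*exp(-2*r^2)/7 sqrt(2)*I*sqrt(pi)*μ*exp(-μ^2/8)/56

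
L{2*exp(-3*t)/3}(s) 2/(3*(s + 3))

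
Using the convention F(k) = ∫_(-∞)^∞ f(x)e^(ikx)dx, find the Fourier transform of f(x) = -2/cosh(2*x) -pi/cosh(pi*k/4)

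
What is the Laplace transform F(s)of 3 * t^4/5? 72/(5 * s^5)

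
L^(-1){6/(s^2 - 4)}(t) 3*sinh(2*t)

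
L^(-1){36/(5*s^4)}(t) 6*t^3/5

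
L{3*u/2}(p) 3/(2*p^2)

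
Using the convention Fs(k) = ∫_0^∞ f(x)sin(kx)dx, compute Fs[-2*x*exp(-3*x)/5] -12*k/(5*(k^2 + 9)^2)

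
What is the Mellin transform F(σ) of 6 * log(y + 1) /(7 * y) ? -6 * pi * csc(pi * σ) /(7 * σ - 7) 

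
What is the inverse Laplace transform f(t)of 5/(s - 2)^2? 5 * t * exp(2 * t)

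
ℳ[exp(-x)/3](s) gamma(s)/3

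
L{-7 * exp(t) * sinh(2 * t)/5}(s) -14/(5 * (s - 1)^2-20)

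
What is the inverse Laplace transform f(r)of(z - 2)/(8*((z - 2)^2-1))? exp(2*r)*cosh(r)/8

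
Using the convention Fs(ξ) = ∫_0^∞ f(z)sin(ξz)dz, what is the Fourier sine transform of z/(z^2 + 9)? pi*exp(-3*ξ)/2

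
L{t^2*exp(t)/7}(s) 2/(7*(s - 1)^3)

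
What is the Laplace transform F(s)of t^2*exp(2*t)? 2/(s - 2)^3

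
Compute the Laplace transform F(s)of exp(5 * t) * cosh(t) (s - 5)/((s - 5)^2 - 1)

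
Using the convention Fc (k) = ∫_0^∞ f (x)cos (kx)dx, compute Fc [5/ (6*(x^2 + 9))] 5*pi*exp (-3*k)/36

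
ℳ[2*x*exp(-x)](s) 2*gamma(s + 1)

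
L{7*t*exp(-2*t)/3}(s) 7/(3*(s+2)^2)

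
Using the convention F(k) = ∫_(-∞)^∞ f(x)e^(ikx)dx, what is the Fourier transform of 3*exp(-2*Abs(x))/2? 6/(k^2 + 4)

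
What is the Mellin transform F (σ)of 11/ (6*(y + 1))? 11*pi*csc (pi*σ)/6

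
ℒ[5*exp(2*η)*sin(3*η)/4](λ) 15/(4*((λ - 2)^2 + 9))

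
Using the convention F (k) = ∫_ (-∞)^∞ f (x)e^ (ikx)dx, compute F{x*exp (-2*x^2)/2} sqrt (2)*I*sqrt (pi)*k*exp (-k^2/8)/16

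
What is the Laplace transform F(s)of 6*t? 6/s^2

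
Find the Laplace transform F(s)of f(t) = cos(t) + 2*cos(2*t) s/(s^2 + 1) + 2*s/(s^2 + 4)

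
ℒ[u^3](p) 6/p^4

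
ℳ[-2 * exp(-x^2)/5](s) -gamma(s/2)/5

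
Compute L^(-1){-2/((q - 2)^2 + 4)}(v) -exp(2 * v) * sin(2 * v)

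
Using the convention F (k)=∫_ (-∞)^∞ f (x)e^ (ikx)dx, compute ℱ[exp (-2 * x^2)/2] sqrt (2) * sqrt (pi) * exp (-k^2/8)/4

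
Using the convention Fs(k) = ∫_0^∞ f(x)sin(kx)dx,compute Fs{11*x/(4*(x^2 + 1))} 11*pi*exp(-k)/8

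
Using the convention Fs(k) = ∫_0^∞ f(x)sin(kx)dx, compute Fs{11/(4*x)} 11*pi/8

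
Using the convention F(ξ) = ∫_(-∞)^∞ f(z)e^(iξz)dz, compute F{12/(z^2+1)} 12 * pi * exp(-Abs(ξ))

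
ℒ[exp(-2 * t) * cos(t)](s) (s + 2)/((s + 2)^2 + 1)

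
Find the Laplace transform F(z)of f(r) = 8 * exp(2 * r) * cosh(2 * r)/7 8 * (z - 2)/(7 * z * (z - 4))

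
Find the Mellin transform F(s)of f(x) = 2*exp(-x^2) gamma(s/2)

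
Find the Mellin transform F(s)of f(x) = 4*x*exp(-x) 4*gamma(s + 1)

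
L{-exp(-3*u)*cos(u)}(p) (-p - 3)/((p + 3)^2 + 1)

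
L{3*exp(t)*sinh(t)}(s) 3/(s*(s - 2))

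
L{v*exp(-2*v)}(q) (q + 2)^(-2)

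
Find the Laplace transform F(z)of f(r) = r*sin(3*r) 6*z/(z^2 + 9)^2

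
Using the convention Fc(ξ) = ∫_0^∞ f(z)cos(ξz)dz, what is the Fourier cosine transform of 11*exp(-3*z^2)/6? 11*sqrt(3)*sqrt(pi)*exp(-ξ^2/12)/36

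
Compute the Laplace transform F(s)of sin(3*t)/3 1/(s^2+9)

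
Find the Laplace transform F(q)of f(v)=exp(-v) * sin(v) 1/((q + 1)^2 + 1)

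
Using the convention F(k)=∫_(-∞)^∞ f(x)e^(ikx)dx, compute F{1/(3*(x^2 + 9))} pi*exp(-3*Abs(k))/9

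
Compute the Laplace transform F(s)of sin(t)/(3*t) atan(1/s)/3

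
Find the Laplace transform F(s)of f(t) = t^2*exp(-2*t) 2/(s + 2)^3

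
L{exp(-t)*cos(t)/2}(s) (s + 1)/(2*((s + 1)^2 + 1))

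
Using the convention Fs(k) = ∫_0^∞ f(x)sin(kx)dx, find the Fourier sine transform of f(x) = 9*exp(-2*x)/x 9*atan(k/2)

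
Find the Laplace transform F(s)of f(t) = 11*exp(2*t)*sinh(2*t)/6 11/(3*s*(s - 4))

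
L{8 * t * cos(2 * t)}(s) 8 * (s^2-4)/(s^2 + 4)^2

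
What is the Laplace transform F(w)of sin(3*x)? 3/(w^2 + 9)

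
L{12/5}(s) 12/(5*s)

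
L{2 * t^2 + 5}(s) 5/s + 4/s^3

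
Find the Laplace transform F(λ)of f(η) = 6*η 6/λ^2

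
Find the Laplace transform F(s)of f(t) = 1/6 1/(6 * s)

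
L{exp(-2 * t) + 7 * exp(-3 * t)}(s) 7/(s + 3) + 1/(s + 2)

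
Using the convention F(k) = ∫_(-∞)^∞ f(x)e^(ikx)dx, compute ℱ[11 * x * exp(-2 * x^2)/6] 11 * sqrt(2) * I * sqrt(pi) * k * exp(-k^2/8)/48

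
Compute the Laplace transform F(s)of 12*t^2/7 24/(7*s^3)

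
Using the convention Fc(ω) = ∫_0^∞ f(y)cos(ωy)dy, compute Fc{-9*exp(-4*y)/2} -18/(ω^2 + 16)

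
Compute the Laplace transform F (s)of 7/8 7/ (8*s)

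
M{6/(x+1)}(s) 6*pi*csc(pi*s)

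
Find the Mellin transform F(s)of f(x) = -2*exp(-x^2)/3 -gamma(s/2)/3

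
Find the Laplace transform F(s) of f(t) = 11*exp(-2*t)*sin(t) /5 11/(5*((s + 2) ^2 + 1) ) 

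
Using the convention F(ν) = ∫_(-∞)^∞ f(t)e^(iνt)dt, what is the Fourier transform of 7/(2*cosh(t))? 7*pi/(2*cosh(pi*ν/2))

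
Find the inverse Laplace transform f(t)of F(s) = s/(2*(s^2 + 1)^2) t*sin(t)/4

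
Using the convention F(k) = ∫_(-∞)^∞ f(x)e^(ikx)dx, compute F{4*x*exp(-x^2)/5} 2*I*sqrt(pi)*k*exp(-k^2/4)/5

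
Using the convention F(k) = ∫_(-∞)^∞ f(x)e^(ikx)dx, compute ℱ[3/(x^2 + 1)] 3*pi*exp(-Abs(k))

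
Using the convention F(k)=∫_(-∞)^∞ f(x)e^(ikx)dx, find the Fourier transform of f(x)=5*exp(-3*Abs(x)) 30/(k^2 + 9)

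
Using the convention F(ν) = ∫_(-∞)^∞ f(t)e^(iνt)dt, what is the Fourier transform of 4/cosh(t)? 4 * pi/cosh(pi * ν/2)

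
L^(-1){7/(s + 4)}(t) 7*exp(-4*t)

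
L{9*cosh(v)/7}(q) 9*q/(7*(q^2 - 1))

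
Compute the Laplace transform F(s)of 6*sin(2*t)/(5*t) 6*atan(2/s)/5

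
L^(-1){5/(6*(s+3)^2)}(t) 5*t*exp(-3*t)/6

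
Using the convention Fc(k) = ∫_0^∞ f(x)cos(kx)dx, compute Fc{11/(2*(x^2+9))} 11*pi*exp(-3*k)/12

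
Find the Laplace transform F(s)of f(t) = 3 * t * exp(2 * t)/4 3/(4 * (s - 2)^2)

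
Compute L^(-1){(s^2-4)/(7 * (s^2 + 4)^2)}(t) t * cos(2 * t)/7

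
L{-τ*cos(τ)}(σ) (1 - σ^2)/(σ^2 + 1)^2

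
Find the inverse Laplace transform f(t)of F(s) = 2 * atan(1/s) 2 * sin(t)/t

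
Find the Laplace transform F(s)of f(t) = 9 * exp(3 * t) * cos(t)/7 9 * (s - 3)/(7 * ((s - 3)^2+1))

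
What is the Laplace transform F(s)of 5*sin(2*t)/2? 5/(s^2+4)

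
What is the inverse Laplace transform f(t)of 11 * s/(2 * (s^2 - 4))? 11 * cosh(2 * t)/2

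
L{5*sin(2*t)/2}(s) 5/(s^2 + 4)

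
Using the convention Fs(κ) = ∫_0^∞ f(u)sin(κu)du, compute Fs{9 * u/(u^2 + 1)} 9 * pi * exp(-κ)/2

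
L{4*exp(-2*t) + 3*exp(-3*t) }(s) 3/(s + 3) + 4/(s + 2) 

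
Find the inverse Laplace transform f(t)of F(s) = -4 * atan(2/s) -4 * sin(2 * t)/t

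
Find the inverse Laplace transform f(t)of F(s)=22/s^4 11*t^3/3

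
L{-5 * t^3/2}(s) -15/s^4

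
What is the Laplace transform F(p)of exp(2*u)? 1/(p - 2)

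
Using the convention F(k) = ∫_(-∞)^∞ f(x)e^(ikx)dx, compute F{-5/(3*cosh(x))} -5*pi/(3*cosh(pi*k/2))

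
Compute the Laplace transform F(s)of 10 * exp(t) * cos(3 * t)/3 10 * (s - 1)/(3 * ((s - 1)^2 + 9))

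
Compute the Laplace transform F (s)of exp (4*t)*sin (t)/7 1/ (7*( (s - 4)^2+1))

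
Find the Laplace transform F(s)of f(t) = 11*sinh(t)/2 11/(2*(s^2 - 1))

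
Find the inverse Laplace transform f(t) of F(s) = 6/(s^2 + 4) 3 * sin(2 * t) 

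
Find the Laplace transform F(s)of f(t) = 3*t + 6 6/s + 3/s^2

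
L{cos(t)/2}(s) s/(2*(s^2 + 1))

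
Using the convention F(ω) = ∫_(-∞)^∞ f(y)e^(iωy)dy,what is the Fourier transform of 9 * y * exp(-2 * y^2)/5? 9 * sqrt(2) * I * sqrt(pi) * ω * exp(-ω^2/8)/40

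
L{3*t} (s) 3/s^2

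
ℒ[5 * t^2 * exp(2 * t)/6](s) 5/(3 * (s - 2)^3)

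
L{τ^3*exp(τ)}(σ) 6/(σ - 1)^4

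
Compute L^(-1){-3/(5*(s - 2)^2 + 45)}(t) -exp(2*t)*sin(3*t)/5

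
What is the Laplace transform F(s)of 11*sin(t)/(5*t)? 11*atan(1/s)/5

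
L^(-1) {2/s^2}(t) 2*t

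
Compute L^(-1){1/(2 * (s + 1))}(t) exp(-t)/2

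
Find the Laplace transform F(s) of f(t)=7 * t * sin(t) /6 7 * s/(3 * (s^2 + 1) ^2) 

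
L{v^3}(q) 6/q^4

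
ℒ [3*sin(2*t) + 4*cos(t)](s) 4*s/(s^2 + 1) + 6/(s^2 + 4)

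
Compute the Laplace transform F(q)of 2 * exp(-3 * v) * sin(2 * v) 4/((q+3)^2+4)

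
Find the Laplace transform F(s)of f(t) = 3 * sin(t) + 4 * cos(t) 4 * s/(s^2 + 1) + 3/(s^2 + 1)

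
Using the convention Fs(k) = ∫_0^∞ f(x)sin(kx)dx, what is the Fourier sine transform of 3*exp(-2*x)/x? 3*atan(k/2)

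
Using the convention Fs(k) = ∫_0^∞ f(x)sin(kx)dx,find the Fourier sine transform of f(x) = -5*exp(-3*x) -5*k/(k^2+9)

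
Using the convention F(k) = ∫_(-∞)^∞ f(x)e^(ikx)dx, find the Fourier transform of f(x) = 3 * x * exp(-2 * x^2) 3 * sqrt(2) * I * sqrt(pi) * k * exp(-k^2/8)/8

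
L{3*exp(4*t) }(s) 3/(s - 4) 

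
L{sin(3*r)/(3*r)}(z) atan(3/z)/3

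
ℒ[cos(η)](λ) λ/(λ^2 + 1)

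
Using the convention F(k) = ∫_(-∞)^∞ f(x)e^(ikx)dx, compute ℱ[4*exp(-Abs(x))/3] 8/(3*(k^2 + 1))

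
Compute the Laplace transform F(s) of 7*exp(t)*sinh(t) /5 7/(5*s*(s - 2) ) 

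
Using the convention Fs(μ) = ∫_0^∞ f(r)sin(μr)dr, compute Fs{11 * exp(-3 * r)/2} 11 * μ/(2 * (μ^2+9))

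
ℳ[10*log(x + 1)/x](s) -10*pi*csc(pi*s)/(s - 1)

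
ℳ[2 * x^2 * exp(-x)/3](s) 2 * gamma(s+2)/3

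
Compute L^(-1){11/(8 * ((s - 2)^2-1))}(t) 11 * exp(2 * t) * sinh(t)/8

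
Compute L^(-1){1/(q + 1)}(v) exp(-v)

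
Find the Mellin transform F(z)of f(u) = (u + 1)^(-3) pi * (z - 2) * (z - 1)/(2 * sin(pi * z))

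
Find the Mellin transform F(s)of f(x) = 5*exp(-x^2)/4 5*gamma(s/2)/8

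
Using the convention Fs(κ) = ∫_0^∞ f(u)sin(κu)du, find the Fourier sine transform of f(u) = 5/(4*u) 5*pi/8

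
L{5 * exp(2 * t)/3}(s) 5/(3 * (s - 2))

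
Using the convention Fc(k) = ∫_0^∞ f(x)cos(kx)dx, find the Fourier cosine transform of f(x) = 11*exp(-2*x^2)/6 11*sqrt(2)*sqrt(pi)*exp(-k^2/8)/24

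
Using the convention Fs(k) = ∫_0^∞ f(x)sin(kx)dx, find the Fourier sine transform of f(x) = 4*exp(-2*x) 4*k/(k^2 + 4)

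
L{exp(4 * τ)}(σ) 1/(σ - 4)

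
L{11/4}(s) 11/(4*s)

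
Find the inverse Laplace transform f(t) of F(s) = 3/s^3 3 * t^2/2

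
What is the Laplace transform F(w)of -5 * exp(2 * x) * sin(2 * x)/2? -5/((w - 2)^2 + 4)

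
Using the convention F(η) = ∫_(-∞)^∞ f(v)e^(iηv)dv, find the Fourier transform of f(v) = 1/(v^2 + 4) pi * exp(-2 * Abs(η))/2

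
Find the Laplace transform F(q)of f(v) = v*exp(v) (q - 1)^(-2)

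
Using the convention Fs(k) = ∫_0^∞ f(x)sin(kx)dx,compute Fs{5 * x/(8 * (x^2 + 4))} 5 * pi * exp(-2 * k)/16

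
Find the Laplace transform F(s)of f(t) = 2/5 2/(5 * s)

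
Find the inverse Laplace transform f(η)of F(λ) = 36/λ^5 3*η^4/2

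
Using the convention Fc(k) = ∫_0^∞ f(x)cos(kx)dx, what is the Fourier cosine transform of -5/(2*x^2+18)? -5*pi*exp(-3*k)/12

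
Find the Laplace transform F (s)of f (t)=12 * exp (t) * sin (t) 12/ ( (s - 1)^2 + 1)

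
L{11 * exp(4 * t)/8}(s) 11/(8 * (s - 4))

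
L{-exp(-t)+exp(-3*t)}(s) 1/(s+3) - 1/(s+1)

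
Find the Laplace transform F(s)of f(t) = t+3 3/s+s^(-2)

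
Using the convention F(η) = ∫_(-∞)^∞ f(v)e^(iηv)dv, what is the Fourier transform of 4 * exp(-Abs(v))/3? 8/(3 * (η^2 + 1))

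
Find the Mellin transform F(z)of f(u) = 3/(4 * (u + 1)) 3 * pi * csc(pi * z)/4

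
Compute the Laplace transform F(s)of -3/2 -3/(2 * s)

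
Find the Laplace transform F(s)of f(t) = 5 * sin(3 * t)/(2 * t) 5 * atan(3/s)/2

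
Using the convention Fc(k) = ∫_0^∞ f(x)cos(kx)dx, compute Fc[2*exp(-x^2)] sqrt(pi)*exp(-k^2/4)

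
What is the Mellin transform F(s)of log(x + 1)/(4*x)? -pi*csc(pi*s)/(4*s - 4)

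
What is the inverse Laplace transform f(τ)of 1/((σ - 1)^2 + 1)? exp(τ)*sin(τ)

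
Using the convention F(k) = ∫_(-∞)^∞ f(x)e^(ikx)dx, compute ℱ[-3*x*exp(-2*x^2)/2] -3*sqrt(2)*I*sqrt(pi)*k*exp(-k^2/8)/16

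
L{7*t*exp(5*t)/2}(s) 7/(2*(s - 5)^2)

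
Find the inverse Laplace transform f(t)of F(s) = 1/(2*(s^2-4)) sinh(2*t)/4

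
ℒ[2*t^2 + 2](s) 2/s + 4/s^3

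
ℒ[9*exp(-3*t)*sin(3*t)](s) 27/((s + 3)^2 + 9)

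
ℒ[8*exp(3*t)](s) 8/(s - 3)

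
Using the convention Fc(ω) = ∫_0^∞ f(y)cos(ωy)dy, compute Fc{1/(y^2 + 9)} pi * exp(-3 * ω)/6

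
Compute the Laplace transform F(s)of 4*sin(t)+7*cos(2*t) 7*s/(s^2+4)+4/(s^2+1)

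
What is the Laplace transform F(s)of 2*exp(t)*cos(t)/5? 2*(s - 1)/(5*((s - 1)^2 + 1))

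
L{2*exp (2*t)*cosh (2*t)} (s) 2*(s - 2)/ (s*(s - 4))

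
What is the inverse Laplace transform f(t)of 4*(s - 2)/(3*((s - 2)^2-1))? 4*exp(2*t)*cosh(t)/3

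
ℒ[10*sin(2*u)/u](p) 10*atan(2/p)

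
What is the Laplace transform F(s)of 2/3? 2/(3*s)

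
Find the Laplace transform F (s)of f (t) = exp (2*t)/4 1/ (4*(s - 2))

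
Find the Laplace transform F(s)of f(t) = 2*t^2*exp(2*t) 4/(s - 2)^3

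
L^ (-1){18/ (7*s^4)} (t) 3*t^3/7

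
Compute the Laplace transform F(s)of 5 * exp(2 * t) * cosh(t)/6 5 * (s - 2)/(6 * ((s - 2)^2 - 1))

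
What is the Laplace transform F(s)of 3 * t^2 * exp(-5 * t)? 6/(s + 5)^3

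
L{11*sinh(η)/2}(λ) 11/(2*(λ^2-1))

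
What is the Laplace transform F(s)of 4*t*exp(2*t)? 4/(s - 2)^2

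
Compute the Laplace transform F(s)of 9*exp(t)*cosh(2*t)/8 9*(s - 1)/(8*((s - 1)^2 - 4))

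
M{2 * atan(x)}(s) -pi * sec(pi * s/2)/s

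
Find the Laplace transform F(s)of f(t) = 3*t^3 18/s^4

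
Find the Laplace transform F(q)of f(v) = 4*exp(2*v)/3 4/(3*(q - 2))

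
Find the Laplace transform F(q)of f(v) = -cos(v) -q/(q^2 + 1)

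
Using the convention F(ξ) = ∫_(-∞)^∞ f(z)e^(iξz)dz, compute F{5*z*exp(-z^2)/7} 5*I*sqrt(pi)*ξ*exp(-ξ^2/4)/14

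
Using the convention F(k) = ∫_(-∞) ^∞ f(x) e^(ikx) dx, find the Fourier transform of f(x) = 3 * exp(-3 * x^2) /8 sqrt(3) * sqrt(pi) * exp(-k^2/12) /8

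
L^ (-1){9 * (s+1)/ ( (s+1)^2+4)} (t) 9 * exp (-t) * cos (2 * t)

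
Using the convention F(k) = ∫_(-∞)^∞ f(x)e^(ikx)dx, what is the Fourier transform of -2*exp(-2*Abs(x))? -8/(k^2 + 4)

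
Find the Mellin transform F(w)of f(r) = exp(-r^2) gamma(w/2)/2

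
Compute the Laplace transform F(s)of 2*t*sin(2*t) 8*s/(s^2 + 4)^2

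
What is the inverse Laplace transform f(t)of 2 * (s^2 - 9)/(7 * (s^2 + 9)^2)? 2 * t * cos(3 * t)/7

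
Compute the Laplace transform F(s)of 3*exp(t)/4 3/(4*(s - 1))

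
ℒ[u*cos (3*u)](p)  (p^2 - 9)/ (p^2 + 9)^2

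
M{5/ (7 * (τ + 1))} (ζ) 5 * pi * csc (pi * ζ)/7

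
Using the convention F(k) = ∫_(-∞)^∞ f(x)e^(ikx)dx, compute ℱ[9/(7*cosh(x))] 9*pi/(7*cosh(pi*k/2))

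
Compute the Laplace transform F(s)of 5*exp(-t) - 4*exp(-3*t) 5/(s + 1) - 4/(s + 3)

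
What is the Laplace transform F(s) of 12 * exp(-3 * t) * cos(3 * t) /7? 12 * (s + 3) /(7 * ((s + 3) ^2 + 9) ) 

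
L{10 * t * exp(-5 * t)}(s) 10/(s + 5)^2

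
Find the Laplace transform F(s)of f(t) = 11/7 11/(7*s)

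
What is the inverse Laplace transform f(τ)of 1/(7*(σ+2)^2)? τ*exp(-2*τ)/7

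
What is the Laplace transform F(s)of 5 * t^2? 10/s^3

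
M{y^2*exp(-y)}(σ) gamma(σ+2)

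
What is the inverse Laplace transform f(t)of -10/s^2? -10*t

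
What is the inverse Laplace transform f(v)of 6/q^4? v^3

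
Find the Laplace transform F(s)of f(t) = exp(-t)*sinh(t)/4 1/(4*s*(s+2))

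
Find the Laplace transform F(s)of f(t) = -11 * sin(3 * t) -33/(s^2 + 9)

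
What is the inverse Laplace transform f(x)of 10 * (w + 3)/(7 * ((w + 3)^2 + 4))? 10 * exp(-3 * x) * cos(2 * x)/7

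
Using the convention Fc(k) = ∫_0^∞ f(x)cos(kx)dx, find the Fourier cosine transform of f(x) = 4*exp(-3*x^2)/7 2*sqrt(3)*sqrt(pi)*exp(-k^2/12)/21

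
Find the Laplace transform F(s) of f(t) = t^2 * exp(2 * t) 2/(s - 2) ^3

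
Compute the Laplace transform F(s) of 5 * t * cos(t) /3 5 * (s^2 - 1) /(3 * (s^2 + 1) ^2) 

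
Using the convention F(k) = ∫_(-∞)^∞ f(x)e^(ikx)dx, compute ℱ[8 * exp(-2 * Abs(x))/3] 32/(3 * (k^2+4))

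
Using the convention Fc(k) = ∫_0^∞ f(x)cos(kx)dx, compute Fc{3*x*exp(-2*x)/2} 3*(4 - k^2)/(2*(k^2 + 4)^2)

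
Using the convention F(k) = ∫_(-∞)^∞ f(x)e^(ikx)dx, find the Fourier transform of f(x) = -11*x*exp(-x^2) -11*I*sqrt(pi)*k*exp(-k^2/4)/2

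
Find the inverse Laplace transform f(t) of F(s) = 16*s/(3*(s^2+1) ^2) 8*t*sin(t) /3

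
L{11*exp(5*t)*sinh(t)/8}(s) 11/(8*((s - 5)^2-1))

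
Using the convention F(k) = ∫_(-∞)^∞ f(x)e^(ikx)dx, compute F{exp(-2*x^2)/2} sqrt(2)*sqrt(pi)*exp(-k^2/8)/4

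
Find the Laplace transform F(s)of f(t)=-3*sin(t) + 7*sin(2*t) 14/(s^2 + 4) - 3/(s^2 + 1)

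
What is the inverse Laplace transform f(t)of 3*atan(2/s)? 3*sin(2*t)/t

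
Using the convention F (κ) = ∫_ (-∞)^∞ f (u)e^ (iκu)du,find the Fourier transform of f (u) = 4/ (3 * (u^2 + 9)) 4 * pi * exp (-3 * Abs (κ))/9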